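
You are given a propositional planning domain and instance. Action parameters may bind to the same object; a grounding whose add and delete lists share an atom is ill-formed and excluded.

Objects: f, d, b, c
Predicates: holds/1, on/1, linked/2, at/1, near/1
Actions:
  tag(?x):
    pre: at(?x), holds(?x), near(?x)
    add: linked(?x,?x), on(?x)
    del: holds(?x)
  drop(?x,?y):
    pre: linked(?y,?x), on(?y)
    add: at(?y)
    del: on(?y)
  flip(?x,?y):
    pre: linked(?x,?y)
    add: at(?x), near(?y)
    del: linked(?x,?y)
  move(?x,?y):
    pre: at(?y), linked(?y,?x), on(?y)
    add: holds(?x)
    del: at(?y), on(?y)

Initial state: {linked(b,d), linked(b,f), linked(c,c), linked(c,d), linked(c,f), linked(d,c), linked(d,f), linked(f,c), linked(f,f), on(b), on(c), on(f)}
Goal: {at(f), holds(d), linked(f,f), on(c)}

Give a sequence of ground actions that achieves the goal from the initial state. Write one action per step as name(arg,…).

1. drop(f,f)  →  {at(f), linked(b,d), linked(b,f), linked(c,c), linked(c,d), linked(c,f), linked(d,c), linked(d,f), linked(f,c), linked(f,f), on(b), on(c)}
2. flip(b,f)  →  {at(b), at(f), linked(b,d), linked(c,c), linked(c,d), linked(c,f), linked(d,c), linked(d,f), linked(f,c), linked(f,f), near(f), on(b), on(c)}
3. move(d,b)  →  {at(f), holds(d), linked(b,d), linked(c,c), linked(c,d), linked(c,f), linked(d,c), linked(d,f), linked(f,c), linked(f,f), near(f), on(c)}

drop(f,f); flip(b,f); move(d,b)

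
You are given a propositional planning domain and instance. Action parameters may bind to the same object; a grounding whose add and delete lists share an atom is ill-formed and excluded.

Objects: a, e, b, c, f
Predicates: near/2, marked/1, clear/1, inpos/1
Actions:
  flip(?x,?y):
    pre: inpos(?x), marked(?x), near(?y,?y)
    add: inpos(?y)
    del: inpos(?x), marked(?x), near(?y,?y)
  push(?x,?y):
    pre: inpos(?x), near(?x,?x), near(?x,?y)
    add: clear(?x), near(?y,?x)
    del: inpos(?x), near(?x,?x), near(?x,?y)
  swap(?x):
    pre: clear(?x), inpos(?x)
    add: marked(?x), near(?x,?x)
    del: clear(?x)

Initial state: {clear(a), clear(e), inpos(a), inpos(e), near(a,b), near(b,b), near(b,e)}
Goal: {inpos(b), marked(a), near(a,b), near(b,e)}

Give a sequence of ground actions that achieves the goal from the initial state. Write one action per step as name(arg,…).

1. swap(a)  →  {clear(e), inpos(a), inpos(e), marked(a), near(a,a), near(a,b), near(b,b), near(b,e)}
2. swap(e)  →  {inpos(a), inpos(e), marked(a), marked(e), near(a,a), near(a,b), near(b,b), near(b,e), near(e,e)}
3. flip(e,b)  →  {inpos(a), inpos(b), marked(a), near(a,a), near(a,b), near(b,e), near(e,e)}

swap(a); swap(e); flip(e,b)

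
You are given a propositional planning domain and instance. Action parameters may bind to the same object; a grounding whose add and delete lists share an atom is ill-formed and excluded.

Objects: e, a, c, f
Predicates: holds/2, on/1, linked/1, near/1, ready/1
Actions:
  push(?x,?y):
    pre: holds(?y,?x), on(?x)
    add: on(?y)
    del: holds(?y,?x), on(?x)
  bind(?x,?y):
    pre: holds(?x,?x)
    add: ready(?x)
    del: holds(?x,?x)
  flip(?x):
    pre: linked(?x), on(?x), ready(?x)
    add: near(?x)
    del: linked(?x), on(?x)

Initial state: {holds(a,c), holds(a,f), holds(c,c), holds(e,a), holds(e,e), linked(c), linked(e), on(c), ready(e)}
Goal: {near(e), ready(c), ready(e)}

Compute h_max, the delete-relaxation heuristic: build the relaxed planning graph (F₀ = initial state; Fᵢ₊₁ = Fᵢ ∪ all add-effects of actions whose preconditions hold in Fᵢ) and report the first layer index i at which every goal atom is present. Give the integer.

3

F0 = init (9 atoms)
F1 = F0 ∪ {on(a), ready(c)}  (11 atoms)
F2 = F1 ∪ {near(c), on(e)}  (13 atoms)
F3 = F2 ∪ {near(e)}  (14 atoms)
goal ⊆ F3  ⇒  h_max = 3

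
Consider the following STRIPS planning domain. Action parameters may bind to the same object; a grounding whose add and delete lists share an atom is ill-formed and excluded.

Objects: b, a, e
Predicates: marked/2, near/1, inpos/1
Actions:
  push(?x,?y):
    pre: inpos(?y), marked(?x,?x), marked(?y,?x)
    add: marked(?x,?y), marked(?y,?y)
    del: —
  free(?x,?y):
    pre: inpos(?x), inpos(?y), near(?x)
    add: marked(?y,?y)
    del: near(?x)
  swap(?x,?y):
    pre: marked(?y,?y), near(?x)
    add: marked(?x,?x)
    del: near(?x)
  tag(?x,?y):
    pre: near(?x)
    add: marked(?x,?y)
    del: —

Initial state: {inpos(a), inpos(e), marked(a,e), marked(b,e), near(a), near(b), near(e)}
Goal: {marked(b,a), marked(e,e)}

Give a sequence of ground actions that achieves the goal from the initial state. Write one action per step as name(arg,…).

1. free(a,e)  →  {inpos(a), inpos(e), marked(a,e), marked(b,e), marked(e,e), near(b), near(e)}
2. tag(b,a)  →  {inpos(a), inpos(e), marked(a,e), marked(b,a), marked(b,e), marked(e,e), near(b), near(e)}

free(a,e); tag(b,a)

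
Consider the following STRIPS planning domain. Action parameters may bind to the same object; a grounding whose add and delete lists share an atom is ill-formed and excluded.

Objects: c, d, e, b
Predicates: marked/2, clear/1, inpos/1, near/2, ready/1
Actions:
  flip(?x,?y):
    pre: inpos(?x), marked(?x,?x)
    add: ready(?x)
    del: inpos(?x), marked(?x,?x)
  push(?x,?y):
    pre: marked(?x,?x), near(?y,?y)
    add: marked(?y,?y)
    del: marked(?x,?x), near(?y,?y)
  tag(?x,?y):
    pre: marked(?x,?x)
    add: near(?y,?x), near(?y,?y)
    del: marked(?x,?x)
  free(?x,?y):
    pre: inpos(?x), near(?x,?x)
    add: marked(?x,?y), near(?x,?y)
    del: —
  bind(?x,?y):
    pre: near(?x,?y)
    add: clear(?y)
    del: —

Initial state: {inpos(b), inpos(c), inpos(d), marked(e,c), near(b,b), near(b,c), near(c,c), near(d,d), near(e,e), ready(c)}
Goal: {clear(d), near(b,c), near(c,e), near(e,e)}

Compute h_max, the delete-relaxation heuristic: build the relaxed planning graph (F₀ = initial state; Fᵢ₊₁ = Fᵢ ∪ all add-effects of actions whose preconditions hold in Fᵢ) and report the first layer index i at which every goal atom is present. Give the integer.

F0 = init (10 atoms)
F1 = F0 ∪ {clear(b), clear(c), clear(d), clear(e), marked(b,b), marked(b,c), marked(b,d), marked(b,e), marked(c,b), marked(c,c), marked(c,d), marked(c,e), marked(d,b), marked(d,c), marked(d,d), marked(d,e), near(b,d), near(b,e), near(c,b), near(c,d), near(c,e), near(d,b), near(d,c), near(d,e)}  (34 atoms)
goal ⊆ F1  ⇒  h_max = 1

1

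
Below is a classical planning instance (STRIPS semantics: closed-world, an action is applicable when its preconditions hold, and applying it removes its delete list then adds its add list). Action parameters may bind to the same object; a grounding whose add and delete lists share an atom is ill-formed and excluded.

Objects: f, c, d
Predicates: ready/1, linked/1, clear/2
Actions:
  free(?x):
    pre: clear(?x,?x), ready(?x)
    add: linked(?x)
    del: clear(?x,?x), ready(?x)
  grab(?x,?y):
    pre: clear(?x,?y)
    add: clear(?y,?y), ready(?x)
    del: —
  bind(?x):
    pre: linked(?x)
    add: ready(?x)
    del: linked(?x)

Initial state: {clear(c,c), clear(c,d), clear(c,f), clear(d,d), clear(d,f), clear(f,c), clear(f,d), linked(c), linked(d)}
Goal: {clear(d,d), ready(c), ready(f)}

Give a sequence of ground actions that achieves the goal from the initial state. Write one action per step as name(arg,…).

1. grab(f,c)  →  {clear(c,c), clear(c,d), clear(c,f), clear(d,d), clear(d,f), clear(f,c), clear(f,d), linked(c), linked(d), ready(f)}
2. grab(c,f)  →  {clear(c,c), clear(c,d), clear(c,f), clear(d,d), clear(d,f), clear(f,c), clear(f,d), clear(f,f), linked(c), linked(d), ready(c), ready(f)}

grab(f,c); grab(c,f)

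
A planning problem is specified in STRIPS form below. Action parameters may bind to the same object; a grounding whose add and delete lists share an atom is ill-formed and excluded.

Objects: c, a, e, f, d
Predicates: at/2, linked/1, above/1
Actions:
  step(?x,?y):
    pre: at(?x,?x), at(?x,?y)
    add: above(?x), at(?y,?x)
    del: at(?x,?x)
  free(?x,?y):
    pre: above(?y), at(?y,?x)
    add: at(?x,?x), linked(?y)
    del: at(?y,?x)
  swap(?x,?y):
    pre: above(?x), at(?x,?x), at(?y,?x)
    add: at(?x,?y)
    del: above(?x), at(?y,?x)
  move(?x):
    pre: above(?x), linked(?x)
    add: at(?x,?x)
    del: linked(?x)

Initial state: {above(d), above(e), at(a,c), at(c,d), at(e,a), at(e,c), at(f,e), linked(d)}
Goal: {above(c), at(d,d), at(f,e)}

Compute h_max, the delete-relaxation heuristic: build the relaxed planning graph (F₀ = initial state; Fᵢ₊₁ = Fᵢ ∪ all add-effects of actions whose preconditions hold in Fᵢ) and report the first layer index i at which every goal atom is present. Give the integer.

2

F0 = init (8 atoms)
F1 = F0 ∪ {at(a,a), at(c,c), at(d,d), linked(e)}  (12 atoms)
F2 = F1 ∪ {above(a), above(c), at(c,a), at(d,c), at(e,e)}  (17 atoms)
goal ⊆ F2  ⇒  h_max = 2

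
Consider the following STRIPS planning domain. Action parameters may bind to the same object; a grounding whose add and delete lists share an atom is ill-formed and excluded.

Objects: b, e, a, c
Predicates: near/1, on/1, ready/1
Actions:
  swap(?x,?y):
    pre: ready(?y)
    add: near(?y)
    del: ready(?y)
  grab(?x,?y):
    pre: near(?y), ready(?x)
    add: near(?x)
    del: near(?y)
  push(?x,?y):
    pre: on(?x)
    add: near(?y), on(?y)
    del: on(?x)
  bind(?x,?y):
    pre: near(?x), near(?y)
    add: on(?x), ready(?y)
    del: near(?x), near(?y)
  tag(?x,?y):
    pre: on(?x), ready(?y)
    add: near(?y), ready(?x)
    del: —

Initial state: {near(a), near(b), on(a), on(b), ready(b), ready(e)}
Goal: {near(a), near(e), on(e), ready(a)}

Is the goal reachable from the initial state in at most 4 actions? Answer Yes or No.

Yes

1. push(b,e)  →  {near(a), near(b), near(e), on(a), on(e), ready(b), ready(e)}
2. tag(a,b)  →  {near(a), near(b), near(e), on(a), on(e), ready(a), ready(b), ready(e)}
optimal plan length = 2; 2 ≤ 4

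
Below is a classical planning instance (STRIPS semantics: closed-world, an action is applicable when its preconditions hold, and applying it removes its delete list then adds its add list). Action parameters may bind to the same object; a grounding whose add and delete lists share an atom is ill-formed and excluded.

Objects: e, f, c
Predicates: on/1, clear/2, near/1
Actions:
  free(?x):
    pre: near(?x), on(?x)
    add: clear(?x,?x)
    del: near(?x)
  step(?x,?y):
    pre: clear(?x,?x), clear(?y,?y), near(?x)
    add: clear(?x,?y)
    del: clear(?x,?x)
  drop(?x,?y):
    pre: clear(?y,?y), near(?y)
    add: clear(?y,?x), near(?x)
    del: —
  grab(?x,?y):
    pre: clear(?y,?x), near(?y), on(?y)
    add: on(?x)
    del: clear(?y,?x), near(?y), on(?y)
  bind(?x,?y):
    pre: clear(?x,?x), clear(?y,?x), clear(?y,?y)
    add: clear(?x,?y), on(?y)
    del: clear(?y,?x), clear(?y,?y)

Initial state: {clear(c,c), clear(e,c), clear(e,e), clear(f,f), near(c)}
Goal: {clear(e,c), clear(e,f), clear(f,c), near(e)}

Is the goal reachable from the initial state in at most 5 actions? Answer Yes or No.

Yes

1. drop(e,c)  →  {clear(c,c), clear(c,e), clear(e,c), clear(e,e), clear(f,f), near(c), near(e)}
2. drop(f,e)  →  {clear(c,c), clear(c,e), clear(e,c), clear(e,e), clear(e,f), clear(f,f), near(c), near(e), near(f)}
3. step(f,c)  →  {clear(c,c), clear(c,e), clear(e,c), clear(e,e), clear(e,f), clear(f,c), near(c), near(e), near(f)}
optimal plan length = 3; 3 ≤ 5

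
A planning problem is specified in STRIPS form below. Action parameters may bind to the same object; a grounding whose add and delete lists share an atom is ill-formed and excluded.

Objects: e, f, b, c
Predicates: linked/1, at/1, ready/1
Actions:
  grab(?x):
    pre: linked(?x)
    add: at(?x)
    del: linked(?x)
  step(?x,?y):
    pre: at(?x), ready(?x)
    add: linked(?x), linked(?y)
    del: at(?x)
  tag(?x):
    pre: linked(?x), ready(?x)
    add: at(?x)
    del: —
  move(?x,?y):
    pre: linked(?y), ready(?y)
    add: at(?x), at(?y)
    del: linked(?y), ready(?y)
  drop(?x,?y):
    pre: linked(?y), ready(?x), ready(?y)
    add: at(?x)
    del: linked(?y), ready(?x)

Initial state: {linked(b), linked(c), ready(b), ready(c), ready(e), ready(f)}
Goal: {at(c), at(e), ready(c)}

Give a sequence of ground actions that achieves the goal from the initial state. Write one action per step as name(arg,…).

1. grab(c)  →  {at(c), linked(b), ready(b), ready(c), ready(e), ready(f)}
2. move(e,b)  →  {at(b), at(c), at(e), ready(c), ready(e), ready(f)}

grab(c); move(e,b)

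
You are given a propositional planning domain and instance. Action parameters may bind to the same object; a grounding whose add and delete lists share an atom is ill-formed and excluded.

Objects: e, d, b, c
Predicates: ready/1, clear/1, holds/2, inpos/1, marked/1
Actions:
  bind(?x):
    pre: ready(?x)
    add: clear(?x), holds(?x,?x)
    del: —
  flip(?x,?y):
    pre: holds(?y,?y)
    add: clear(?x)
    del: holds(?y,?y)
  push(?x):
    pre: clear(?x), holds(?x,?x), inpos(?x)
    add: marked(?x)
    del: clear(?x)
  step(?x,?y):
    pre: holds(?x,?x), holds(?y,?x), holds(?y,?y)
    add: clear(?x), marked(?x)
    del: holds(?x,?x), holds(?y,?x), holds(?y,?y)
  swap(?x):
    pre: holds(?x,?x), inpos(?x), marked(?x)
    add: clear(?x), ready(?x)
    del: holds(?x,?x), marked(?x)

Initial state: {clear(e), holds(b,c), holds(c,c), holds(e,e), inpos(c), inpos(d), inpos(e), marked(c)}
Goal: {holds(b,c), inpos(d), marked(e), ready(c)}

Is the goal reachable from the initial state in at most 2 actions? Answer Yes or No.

1. push(e)  →  {holds(b,c), holds(c,c), holds(e,e), inpos(c), inpos(d), inpos(e), marked(c), marked(e)}
2. swap(c)  →  {clear(c), holds(b,c), holds(e,e), inpos(c), inpos(d), inpos(e), marked(e), ready(c)}
optimal plan length = 2; 2 ≤ 2

Yes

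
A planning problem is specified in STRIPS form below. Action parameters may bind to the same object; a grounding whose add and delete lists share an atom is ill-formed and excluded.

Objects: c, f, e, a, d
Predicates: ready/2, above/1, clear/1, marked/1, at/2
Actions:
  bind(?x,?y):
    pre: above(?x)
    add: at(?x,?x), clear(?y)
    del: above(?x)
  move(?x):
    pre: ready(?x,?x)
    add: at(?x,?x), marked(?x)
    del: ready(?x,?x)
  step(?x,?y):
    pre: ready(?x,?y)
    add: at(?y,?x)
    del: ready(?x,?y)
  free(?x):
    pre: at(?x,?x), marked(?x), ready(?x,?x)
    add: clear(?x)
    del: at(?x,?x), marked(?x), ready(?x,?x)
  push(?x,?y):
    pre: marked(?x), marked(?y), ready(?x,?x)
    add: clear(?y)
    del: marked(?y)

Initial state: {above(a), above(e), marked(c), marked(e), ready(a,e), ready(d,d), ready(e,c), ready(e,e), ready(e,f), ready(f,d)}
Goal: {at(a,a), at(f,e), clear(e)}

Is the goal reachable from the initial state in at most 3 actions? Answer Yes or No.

Yes

1. bind(a,e)  →  {above(e), at(a,a), clear(e), marked(c), marked(e), ready(a,e), ready(d,d), ready(e,c), ready(e,e), ready(e,f), ready(f,d)}
2. step(e,f)  →  {above(e), at(a,a), at(f,e), clear(e), marked(c), marked(e), ready(a,e), ready(d,d), ready(e,c), ready(e,e), ready(f,d)}
optimal plan length = 2; 2 ≤ 3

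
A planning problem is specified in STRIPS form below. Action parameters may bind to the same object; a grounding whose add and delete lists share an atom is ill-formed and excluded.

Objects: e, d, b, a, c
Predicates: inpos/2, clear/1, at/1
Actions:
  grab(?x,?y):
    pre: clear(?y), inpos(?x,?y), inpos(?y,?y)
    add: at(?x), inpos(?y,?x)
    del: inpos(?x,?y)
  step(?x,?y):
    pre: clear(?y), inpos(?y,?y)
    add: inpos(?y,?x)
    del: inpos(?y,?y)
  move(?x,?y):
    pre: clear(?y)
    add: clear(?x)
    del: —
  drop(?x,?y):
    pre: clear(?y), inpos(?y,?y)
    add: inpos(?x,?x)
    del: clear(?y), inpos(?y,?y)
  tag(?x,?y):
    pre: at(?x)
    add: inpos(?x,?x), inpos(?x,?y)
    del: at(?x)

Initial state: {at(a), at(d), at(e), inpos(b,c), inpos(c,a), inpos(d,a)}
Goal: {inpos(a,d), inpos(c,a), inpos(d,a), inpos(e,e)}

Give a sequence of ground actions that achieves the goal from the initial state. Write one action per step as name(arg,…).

1. tag(e,e)  →  {at(a), at(d), inpos(b,c), inpos(c,a), inpos(d,a), inpos(e,e)}
2. tag(a,d)  →  {at(d), inpos(a,a), inpos(a,d), inpos(b,c), inpos(c,a), inpos(d,a), inpos(e,e)}

tag(e,e); tag(a,d)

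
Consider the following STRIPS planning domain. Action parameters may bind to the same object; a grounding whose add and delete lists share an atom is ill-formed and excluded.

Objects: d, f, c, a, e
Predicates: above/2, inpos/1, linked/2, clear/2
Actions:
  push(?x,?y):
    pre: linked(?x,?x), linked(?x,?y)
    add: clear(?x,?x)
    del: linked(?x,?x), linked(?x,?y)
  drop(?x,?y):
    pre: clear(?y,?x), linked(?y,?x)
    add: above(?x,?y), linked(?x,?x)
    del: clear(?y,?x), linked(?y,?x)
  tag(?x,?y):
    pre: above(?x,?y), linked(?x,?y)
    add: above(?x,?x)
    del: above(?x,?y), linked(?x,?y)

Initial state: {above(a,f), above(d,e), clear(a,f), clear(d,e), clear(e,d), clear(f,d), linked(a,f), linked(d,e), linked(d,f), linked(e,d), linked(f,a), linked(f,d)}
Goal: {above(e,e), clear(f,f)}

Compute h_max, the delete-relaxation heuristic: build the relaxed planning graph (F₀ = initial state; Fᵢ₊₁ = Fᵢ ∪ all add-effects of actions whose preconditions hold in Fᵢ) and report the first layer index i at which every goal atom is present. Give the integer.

2

F0 = init (12 atoms)
F1 = F0 ∪ {above(a,a), above(d,d), above(d,f), above(e,d), above(f,a), linked(d,d), linked(e,e), linked(f,f)}  (20 atoms)
F2 = F1 ∪ {above(e,e), above(f,f), clear(d,d), clear(e,e), clear(f,f)}  (25 atoms)
goal ⊆ F2  ⇒  h_max = 2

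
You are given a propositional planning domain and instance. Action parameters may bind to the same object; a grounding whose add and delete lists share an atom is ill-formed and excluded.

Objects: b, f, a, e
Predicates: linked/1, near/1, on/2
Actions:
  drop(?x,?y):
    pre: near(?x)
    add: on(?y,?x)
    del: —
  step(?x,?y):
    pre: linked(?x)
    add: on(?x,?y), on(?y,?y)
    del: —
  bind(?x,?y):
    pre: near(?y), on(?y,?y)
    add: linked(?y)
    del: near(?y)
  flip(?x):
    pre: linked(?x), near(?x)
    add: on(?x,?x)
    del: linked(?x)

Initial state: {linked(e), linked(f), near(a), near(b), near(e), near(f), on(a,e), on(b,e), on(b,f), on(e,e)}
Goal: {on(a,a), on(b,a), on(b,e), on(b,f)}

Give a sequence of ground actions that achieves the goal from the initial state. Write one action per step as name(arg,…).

1. drop(a,b)  →  {linked(e), linked(f), near(a), near(b), near(e), near(f), on(a,e), on(b,a), on(b,e), on(b,f), on(e,e)}
2. drop(a,a)  →  {linked(e), linked(f), near(a), near(b), near(e), near(f), on(a,a), on(a,e), on(b,a), on(b,e), on(b,f), on(e,e)}

drop(a,b); drop(a,a)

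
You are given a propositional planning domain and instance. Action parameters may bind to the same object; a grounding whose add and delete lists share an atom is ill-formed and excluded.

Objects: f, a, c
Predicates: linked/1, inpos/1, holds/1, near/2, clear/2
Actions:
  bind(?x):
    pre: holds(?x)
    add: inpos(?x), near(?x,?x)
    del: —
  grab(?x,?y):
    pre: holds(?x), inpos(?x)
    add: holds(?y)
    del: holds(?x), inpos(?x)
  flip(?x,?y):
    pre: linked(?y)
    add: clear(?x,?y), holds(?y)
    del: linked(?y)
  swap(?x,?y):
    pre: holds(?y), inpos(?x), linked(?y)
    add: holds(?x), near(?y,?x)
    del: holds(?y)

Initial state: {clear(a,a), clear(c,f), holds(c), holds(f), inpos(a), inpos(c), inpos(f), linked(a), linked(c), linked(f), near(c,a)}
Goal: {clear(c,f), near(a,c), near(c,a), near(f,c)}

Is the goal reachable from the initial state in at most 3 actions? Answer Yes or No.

Yes

1. swap(a,c)  →  {clear(a,a), clear(c,f), holds(a), holds(f), inpos(a), inpos(c), inpos(f), linked(a), linked(c), linked(f), near(c,a)}
2. swap(c,f)  →  {clear(a,a), clear(c,f), holds(a), holds(c), inpos(a), inpos(c), inpos(f), linked(a), linked(c), linked(f), near(c,a), near(f,c)}
3. swap(c,a)  →  {clear(a,a), clear(c,f), holds(c), inpos(a), inpos(c), inpos(f), linked(a), linked(c), linked(f), near(a,c), near(c,a), near(f,c)}
optimal plan length = 3; 3 ≤ 3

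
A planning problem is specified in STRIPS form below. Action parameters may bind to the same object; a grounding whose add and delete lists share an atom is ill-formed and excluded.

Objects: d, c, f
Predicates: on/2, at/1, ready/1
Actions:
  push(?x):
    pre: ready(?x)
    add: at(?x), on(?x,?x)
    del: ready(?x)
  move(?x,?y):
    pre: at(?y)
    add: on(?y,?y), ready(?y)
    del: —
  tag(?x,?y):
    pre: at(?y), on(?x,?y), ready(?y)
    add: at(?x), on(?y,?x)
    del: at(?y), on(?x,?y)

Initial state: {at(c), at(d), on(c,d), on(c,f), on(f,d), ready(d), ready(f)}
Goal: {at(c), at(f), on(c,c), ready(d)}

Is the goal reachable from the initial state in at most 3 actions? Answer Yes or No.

Yes

1. push(f)  →  {at(c), at(d), at(f), on(c,d), on(c,f), on(f,d), on(f,f), ready(d)}
2. move(d,c)  →  {at(c), at(d), at(f), on(c,c), on(c,d), on(c,f), on(f,d), on(f,f), ready(c), ready(d)}
optimal plan length = 2; 2 ≤ 3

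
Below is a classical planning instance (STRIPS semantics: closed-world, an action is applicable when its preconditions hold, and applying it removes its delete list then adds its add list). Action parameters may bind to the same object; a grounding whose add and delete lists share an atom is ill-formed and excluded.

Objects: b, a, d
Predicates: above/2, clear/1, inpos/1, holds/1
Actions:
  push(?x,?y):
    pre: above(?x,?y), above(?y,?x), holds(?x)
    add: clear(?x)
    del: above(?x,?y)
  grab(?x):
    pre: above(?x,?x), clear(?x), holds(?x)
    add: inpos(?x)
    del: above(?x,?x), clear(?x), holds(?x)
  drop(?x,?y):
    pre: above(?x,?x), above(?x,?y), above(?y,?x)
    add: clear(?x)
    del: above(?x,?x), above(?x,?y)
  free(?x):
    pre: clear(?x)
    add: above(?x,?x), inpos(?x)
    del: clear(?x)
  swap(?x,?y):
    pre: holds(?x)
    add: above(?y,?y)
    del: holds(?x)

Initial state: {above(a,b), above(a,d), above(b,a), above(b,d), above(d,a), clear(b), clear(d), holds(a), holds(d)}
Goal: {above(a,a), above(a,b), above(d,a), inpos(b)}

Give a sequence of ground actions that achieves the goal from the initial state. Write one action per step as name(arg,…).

free(b); swap(a,a)

1. free(b)  →  {above(a,b), above(a,d), above(b,a), above(b,b), above(b,d), above(d,a), clear(d), holds(a), holds(d), inpos(b)}
2. swap(a,a)  →  {above(a,a), above(a,b), above(a,d), above(b,a), above(b,b), above(b,d), above(d,a), clear(d), holds(d), inpos(b)}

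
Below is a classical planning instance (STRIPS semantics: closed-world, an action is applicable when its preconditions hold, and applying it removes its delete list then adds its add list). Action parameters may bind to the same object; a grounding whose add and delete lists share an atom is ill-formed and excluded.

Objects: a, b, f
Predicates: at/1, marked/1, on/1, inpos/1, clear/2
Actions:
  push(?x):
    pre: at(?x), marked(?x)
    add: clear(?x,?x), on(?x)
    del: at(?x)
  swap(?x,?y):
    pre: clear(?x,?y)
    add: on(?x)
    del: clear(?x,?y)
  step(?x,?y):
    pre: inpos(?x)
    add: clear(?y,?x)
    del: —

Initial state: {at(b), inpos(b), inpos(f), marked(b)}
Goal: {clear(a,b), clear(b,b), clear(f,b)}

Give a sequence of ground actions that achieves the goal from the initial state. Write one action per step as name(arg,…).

1. push(b)  →  {clear(b,b), inpos(b), inpos(f), marked(b), on(b)}
2. step(b,a)  →  {clear(a,b), clear(b,b), inpos(b), inpos(f), marked(b), on(b)}
3. step(b,f)  →  {clear(a,b), clear(b,b), clear(f,b), inpos(b), inpos(f), marked(b), on(b)}

push(b); step(b,a); step(b,f)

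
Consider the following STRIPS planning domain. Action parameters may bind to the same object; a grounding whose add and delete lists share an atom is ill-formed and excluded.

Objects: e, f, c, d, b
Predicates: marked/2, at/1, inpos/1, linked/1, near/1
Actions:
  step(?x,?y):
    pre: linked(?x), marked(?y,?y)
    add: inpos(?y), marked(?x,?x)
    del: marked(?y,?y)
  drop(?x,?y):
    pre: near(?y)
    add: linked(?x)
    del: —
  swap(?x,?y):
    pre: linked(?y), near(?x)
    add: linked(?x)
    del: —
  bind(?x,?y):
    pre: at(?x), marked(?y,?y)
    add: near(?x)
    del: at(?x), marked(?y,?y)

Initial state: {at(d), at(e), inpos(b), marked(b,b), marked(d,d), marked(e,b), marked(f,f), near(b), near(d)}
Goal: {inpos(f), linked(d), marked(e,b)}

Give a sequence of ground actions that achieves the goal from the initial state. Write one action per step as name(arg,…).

drop(d,d); step(d,f)

1. drop(d,d)  →  {at(d), at(e), inpos(b), linked(d), marked(b,b), marked(d,d), marked(e,b), marked(f,f), near(b), near(d)}
2. step(d,f)  →  {at(d), at(e), inpos(b), inpos(f), linked(d), marked(b,b), marked(d,d), marked(e,b), near(b), near(d)}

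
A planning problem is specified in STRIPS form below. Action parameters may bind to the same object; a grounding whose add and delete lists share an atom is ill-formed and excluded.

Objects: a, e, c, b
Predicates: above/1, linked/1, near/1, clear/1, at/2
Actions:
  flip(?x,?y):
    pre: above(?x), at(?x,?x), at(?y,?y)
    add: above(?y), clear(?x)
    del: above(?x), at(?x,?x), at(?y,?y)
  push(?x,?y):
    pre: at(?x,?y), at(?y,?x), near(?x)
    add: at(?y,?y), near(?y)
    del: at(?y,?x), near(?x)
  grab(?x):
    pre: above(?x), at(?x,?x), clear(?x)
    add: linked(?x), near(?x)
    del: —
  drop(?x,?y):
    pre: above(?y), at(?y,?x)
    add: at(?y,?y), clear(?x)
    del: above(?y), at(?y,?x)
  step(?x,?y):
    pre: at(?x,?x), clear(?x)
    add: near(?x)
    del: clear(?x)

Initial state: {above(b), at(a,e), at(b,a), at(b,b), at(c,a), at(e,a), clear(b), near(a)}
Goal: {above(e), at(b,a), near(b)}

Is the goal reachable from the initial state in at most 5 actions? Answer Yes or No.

1. push(a,e)  →  {above(b), at(a,e), at(b,a), at(b,b), at(c,a), at(e,e), clear(b), near(e)}
2. grab(b)  →  {above(b), at(a,e), at(b,a), at(b,b), at(c,a), at(e,e), clear(b), linked(b), near(b), near(e)}
3. flip(b,e)  →  {above(e), at(a,e), at(b,a), at(c,a), clear(b), linked(b), near(b), near(e)}
optimal plan length = 3; 3 ≤ 5

Yes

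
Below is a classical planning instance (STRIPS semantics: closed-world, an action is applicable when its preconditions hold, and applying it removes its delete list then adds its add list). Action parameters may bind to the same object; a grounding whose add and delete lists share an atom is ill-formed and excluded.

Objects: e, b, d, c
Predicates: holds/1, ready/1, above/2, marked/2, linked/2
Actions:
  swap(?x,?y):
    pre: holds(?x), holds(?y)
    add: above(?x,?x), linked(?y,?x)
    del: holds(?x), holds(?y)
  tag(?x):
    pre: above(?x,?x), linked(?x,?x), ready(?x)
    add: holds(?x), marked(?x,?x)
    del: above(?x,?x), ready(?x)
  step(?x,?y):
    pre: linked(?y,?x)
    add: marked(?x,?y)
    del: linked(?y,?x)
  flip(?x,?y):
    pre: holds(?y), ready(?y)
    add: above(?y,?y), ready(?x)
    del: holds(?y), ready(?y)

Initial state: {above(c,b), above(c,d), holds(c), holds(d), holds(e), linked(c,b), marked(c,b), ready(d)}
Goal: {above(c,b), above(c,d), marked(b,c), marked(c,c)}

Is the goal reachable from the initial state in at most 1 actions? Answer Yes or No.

No

1. swap(c,c)  →  {above(c,b), above(c,c), above(c,d), holds(d), holds(e), linked(c,b), linked(c,c), marked(c,b), ready(d)}
2. step(b,c)  →  {above(c,b), above(c,c), above(c,d), holds(d), holds(e), linked(c,c), marked(b,c), marked(c,b), ready(d)}
3. step(c,c)  →  {above(c,b), above(c,c), above(c,d), holds(d), holds(e), marked(b,c), marked(c,b), marked(c,c), ready(d)}
optimal plan length = 3; 3 > 1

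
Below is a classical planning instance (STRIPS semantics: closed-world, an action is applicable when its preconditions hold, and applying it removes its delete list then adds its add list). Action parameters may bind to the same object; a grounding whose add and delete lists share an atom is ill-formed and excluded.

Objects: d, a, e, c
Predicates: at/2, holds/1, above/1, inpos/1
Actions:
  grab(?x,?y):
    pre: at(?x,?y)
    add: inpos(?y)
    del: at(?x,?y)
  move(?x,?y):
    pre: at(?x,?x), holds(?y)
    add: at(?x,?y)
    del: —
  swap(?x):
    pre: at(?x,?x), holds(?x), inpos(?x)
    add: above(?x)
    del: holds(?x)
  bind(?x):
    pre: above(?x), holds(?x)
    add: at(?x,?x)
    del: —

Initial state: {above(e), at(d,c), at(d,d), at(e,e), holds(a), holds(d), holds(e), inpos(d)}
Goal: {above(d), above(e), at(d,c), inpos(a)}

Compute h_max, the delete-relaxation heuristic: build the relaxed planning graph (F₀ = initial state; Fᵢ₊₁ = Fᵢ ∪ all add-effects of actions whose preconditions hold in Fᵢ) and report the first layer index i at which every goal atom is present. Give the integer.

2

F0 = init (8 atoms)
F1 = F0 ∪ {above(d), at(d,a), at(d,e), at(e,a), at(e,d), inpos(c), inpos(e)}  (15 atoms)
F2 = F1 ∪ {inpos(a)}  (16 atoms)
goal ⊆ F2  ⇒  h_max = 2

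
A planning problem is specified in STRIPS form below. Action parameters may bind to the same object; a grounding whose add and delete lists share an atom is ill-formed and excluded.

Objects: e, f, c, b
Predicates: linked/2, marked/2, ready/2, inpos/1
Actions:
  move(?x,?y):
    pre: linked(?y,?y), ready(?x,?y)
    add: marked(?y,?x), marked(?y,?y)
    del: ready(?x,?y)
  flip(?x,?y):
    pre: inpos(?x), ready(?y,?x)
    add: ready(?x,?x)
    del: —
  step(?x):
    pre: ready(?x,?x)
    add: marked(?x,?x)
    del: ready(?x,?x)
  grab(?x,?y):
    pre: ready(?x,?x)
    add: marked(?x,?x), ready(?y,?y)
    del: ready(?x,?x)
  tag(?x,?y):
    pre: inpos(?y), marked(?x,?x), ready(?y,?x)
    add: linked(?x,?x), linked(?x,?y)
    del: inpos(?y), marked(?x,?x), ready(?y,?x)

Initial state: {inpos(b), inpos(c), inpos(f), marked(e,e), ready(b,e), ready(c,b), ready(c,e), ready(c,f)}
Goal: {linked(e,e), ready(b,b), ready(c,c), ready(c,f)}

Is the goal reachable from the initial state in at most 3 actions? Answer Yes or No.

No

1. flip(f,c)  →  {inpos(b), inpos(c), inpos(f), marked(e,e), ready(b,e), ready(c,b), ready(c,e), ready(c,f), ready(f,f)}
2. flip(b,c)  →  {inpos(b), inpos(c), inpos(f), marked(e,e), ready(b,b), ready(b,e), ready(c,b), ready(c,e), ready(c,f), ready(f,f)}
3. grab(f,c)  →  {inpos(b), inpos(c), inpos(f), marked(e,e), marked(f,f), ready(b,b), ready(b,e), ready(c,b), ready(c,c), ready(c,e), ready(c,f)}
4. tag(e,c)  →  {inpos(b), inpos(f), linked(e,c), linked(e,e), marked(f,f), ready(b,b), ready(b,e), ready(c,b), ready(c,c), ready(c,f)}
optimal plan length = 4; 4 > 3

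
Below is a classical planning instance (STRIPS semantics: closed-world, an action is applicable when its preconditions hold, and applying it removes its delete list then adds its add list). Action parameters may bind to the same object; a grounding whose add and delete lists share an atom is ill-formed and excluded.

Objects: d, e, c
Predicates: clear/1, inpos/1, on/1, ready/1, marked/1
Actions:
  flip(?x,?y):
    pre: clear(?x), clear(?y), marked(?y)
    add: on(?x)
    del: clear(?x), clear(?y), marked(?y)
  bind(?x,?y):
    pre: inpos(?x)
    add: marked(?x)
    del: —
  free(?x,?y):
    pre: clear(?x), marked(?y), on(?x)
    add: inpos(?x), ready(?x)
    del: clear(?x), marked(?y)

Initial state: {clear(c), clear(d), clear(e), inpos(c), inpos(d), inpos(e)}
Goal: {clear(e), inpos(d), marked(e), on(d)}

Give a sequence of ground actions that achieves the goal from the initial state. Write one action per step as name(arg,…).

1. bind(d,d)  →  {clear(c), clear(d), clear(e), inpos(c), inpos(d), inpos(e), marked(d)}
2. flip(d,d)  →  {clear(c), clear(e), inpos(c), inpos(d), inpos(e), on(d)}
3. bind(e,d)  →  {clear(c), clear(e), inpos(c), inpos(d), inpos(e), marked(e), on(d)}

bind(d,d); flip(d,d); bind(e,d)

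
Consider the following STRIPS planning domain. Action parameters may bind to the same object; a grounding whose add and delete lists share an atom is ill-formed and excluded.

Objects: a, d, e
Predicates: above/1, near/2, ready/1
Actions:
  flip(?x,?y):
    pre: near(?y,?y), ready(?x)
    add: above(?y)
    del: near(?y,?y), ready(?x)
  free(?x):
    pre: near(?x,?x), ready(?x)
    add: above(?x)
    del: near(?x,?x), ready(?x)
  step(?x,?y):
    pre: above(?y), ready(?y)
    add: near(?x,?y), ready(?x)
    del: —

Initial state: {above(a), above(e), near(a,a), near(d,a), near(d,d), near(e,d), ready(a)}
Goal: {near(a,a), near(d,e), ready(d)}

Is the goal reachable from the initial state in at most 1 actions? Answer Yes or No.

1. step(e,a)  →  {above(a), above(e), near(a,a), near(d,a), near(d,d), near(e,a), near(e,d), ready(a), ready(e)}
2. step(d,e)  →  {above(a), above(e), near(a,a), near(d,a), near(d,d), near(d,e), near(e,a), near(e,d), ready(a), ready(d), ready(e)}
optimal plan length = 2; 2 > 1

No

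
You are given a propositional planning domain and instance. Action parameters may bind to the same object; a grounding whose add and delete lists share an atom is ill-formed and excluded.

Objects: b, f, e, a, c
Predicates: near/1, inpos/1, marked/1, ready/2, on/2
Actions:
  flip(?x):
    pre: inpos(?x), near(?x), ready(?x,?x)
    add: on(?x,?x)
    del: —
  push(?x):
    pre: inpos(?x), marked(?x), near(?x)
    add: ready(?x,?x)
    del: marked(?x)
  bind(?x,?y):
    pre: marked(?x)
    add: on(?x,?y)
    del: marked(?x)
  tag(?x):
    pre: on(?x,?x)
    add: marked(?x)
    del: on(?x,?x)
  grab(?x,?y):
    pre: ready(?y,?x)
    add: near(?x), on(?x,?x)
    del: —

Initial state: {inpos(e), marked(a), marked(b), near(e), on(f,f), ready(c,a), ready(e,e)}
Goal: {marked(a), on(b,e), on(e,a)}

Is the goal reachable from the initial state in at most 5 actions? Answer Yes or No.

1. flip(e)  →  {inpos(e), marked(a), marked(b), near(e), on(e,e), on(f,f), ready(c,a), ready(e,e)}
2. bind(b,e)  →  {inpos(e), marked(a), near(e), on(b,e), on(e,e), on(f,f), ready(c,a), ready(e,e)}
3. tag(e)  →  {inpos(e), marked(a), marked(e), near(e), on(b,e), on(f,f), ready(c,a), ready(e,e)}
4. bind(e,a)  →  {inpos(e), marked(a), near(e), on(b,e), on(e,a), on(f,f), ready(c,a), ready(e,e)}
optimal plan length = 4; 4 ≤ 5

Yes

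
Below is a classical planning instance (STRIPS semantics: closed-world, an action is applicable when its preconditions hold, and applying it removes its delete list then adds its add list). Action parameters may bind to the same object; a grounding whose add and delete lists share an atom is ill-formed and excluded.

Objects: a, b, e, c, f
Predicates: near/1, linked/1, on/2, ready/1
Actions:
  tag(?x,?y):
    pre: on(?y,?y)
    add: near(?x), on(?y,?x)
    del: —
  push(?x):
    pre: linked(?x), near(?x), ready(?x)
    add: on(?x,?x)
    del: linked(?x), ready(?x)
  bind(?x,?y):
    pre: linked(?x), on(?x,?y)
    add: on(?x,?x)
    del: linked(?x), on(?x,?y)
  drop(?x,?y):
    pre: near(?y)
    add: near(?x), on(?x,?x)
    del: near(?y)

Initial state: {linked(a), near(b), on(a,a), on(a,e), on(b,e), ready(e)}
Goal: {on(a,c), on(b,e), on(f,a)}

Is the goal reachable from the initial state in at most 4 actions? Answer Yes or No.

1. tag(c,a)  →  {linked(a), near(b), near(c), on(a,a), on(a,c), on(a,e), on(b,e), ready(e)}
2. drop(f,b)  →  {linked(a), near(c), near(f), on(a,a), on(a,c), on(a,e), on(b,e), on(f,f), ready(e)}
3. tag(a,f)  →  {linked(a), near(a), near(c), near(f), on(a,a), on(a,c), on(a,e), on(b,e), on(f,a), on(f,f), ready(e)}
optimal plan length = 3; 3 ≤ 4

Yes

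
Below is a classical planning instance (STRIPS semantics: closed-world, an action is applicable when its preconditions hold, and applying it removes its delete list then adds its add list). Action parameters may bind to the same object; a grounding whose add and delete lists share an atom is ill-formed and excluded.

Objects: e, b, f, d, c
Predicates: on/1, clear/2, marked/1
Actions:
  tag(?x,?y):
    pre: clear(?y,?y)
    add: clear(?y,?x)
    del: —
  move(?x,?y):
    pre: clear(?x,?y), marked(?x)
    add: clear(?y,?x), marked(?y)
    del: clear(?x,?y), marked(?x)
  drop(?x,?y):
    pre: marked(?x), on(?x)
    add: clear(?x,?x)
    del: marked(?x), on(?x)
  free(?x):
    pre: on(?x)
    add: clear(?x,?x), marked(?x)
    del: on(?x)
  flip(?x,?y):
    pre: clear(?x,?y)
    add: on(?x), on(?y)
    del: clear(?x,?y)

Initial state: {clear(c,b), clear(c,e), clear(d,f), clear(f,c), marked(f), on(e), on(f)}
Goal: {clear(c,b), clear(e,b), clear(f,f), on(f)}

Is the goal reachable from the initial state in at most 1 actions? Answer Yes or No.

No

1. drop(f,e)  →  {clear(c,b), clear(c,e), clear(d,f), clear(f,c), clear(f,f), on(e)}
2. free(e)  →  {clear(c,b), clear(c,e), clear(d,f), clear(e,e), clear(f,c), clear(f,f), marked(e)}
3. tag(b,e)  →  {clear(c,b), clear(c,e), clear(d,f), clear(e,b), clear(e,e), clear(f,c), clear(f,f), marked(e)}
4. flip(f,c)  →  {clear(c,b), clear(c,e), clear(d,f), clear(e,b), clear(e,e), clear(f,f), marked(e), on(c), on(f)}
optimal plan length = 4; 4 > 1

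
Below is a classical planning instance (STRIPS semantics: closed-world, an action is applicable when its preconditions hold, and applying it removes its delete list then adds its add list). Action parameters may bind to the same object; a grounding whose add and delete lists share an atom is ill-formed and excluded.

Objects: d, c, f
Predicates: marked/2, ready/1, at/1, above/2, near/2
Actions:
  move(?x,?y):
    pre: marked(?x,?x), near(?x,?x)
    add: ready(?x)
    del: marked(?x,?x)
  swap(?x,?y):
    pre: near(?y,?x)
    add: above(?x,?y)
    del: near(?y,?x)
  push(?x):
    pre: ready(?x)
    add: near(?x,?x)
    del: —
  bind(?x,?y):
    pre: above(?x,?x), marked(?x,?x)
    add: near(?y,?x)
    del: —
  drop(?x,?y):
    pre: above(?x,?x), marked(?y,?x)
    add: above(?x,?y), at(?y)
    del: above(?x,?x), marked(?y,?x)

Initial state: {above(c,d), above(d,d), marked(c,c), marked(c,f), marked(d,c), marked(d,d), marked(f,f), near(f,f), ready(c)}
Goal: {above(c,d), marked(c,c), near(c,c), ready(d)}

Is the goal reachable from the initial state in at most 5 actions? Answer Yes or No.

Yes

1. push(c)  →  {above(c,d), above(d,d), marked(c,c), marked(c,f), marked(d,c), marked(d,d), marked(f,f), near(c,c), near(f,f), ready(c)}
2. bind(d,d)  →  {above(c,d), above(d,d), marked(c,c), marked(c,f), marked(d,c), marked(d,d), marked(f,f), near(c,c), near(d,d), near(f,f), ready(c)}
3. move(d,d)  →  {above(c,d), above(d,d), marked(c,c), marked(c,f), marked(d,c), marked(f,f), near(c,c), near(d,d), near(f,f), ready(c), ready(d)}
optimal plan length = 3; 3 ≤ 5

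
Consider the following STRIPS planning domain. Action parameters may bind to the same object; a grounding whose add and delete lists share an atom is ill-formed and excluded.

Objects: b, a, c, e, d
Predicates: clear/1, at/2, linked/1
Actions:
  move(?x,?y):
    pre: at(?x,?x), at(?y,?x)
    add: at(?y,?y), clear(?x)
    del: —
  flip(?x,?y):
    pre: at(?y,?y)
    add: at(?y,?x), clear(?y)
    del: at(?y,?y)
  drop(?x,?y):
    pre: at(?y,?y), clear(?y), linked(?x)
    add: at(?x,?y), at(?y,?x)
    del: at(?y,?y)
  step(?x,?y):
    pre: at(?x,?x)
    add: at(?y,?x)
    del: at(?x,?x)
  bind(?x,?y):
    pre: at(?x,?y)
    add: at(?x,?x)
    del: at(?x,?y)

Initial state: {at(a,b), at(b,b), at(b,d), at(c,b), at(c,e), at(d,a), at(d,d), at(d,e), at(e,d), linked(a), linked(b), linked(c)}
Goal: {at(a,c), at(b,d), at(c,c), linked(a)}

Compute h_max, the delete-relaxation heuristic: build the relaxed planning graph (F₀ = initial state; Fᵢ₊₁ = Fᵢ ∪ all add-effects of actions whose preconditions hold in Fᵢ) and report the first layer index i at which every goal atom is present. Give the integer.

2

F0 = init (12 atoms)
F1 = F0 ∪ {at(a,a), at(a,d), at(b,a), at(b,c), at(b,e), at(c,c), at(c,d), at(d,b), at(d,c), at(e,b), at(e,e), clear(b), clear(d)}  (25 atoms)
F2 = F1 ∪ {at(a,c), at(a,e), at(c,a), at(e,a), at(e,c), clear(a), clear(c), clear(e)}  (33 atoms)
goal ⊆ F2  ⇒  h_max = 2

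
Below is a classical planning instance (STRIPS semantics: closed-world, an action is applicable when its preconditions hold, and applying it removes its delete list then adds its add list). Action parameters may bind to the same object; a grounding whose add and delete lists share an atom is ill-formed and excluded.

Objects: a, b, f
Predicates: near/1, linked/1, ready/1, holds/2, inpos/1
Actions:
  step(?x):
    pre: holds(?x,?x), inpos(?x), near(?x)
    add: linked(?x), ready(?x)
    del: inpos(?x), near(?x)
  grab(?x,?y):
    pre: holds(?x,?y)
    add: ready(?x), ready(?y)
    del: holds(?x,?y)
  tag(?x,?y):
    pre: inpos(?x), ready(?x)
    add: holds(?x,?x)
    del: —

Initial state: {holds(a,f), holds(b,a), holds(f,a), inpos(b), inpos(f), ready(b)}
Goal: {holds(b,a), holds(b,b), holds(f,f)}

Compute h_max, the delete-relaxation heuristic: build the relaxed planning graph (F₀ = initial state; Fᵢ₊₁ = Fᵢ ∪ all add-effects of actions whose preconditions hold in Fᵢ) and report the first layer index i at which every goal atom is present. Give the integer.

F0 = init (6 atoms)
F1 = F0 ∪ {holds(b,b), ready(a), ready(f)}  (9 atoms)
F2 = F1 ∪ {holds(f,f)}  (10 atoms)
goal ⊆ F2  ⇒  h_max = 2

2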